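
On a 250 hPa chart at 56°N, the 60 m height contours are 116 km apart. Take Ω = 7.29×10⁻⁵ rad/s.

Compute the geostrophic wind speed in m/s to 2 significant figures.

42 m/s

Coriolis parameter at 56°N:
f = 2Ω sin φ = 2 × 7.29×10⁻⁵ × sin 56° = 1.21×10⁻⁴ s⁻¹
Height gradient: |∂Z/∂n| = 60 m / 116000 m = 5.17×10⁻⁴
On a pressure surface, geostrophic balance gives V_g = (g/f)|∂Z/∂n|:
V_g = 9.81 × 5.17×10⁻⁴ / 1.21×10⁻⁴ = 42.0 m/s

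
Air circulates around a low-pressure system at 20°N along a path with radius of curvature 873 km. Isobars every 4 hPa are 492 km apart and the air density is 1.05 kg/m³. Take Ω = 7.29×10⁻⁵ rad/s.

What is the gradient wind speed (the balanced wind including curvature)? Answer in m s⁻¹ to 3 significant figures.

12.1 m s⁻¹

Coriolis parameter at 20°N:
f = 2Ω sin φ = 2 × 7.29×10⁻⁵ × sin 20° = 4.99×10⁻⁵ s⁻¹
Pressure gradient: |∂P/∂n| = 400 Pa / 492000 m = 8.13×10⁻⁴ Pa/m
Geostrophic speed: V_g = |∂P/∂n|/(fρ) = 8.13×10⁻⁴/(4.99×10⁻⁵ × 1.05) = 15.5 m/s
Around a low, centrifugal force acts outward with Coriolis, so pressure-gradient force balances both:
(1/ρ)|∂P/∂n| = fV + V²/R  →  V² + fR·V − fR·V_g = 0
With fR = 4.99×10⁻⁵ × 873×10³ m = 43.5 m/s:
V = [−fR + √((fR)² + 4 fR V_g)]/2 = [−43.5 + √(43.5² + 4×43.5×15.5)]/2 = 12.1 m/s
Subgeostrophic (V < V_g = 15.5 m/s), as expected around a low.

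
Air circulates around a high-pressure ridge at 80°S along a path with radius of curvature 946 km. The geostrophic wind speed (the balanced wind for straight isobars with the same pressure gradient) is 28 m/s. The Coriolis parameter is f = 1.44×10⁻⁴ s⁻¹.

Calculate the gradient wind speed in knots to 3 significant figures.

76.6 knots

Around a high, pressure-gradient force acts outward with centrifugal, so Coriolis balances both:
fV = (1/ρ)|∂P/∂n| + V²/R  →  V² − fR·V + fR·V_g = 0
With fR = 1.44×10⁻⁴ × 946×10³ m = 136 m/s:
V = [fR − √((fR)² − 4 fR V_g)]/2 = [136 − √(136² − 4×136×28)]/2 = 39.4 m/s
Supergeostrophic (V > V_g = 28 m/s), as expected around a high.
Converting: 39.4 m/s × 1.944 = 76.6 knots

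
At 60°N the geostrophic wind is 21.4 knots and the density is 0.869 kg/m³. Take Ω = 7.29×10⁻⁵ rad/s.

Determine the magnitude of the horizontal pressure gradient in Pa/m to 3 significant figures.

1.21×10⁻³ Pa/m

Coriolis parameter at 60°N:
f = 2Ω sin φ = 2 × 7.29×10⁻⁵ × sin 60° = 1.26×10⁻⁴ s⁻¹
Wind speed in SI: 21.4 knots = 11.0 m/s
Geostrophic balance rearranged: |∂P/∂n| = f ρ V_g
|∂P/∂n| = 1.26×10⁻⁴ × 0.869 × 11.0 = 1.21×10⁻³ Pa/m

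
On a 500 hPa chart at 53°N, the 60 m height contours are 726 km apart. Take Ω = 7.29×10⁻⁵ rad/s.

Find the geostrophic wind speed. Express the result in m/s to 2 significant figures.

7.0 m/s

Coriolis parameter at 53°N:
f = 2Ω sin φ = 2 × 7.29×10⁻⁵ × sin 53° = 1.16×10⁻⁴ s⁻¹
Height gradient: |∂Z/∂n| = 60 m / 726000 m = 8.26×10⁻⁵
On a pressure surface, geostrophic balance gives V_g = (g/f)|∂Z/∂n|:
V_g = 9.81 × 8.26×10⁻⁵ / 1.16×10⁻⁴ = 6.96 m/s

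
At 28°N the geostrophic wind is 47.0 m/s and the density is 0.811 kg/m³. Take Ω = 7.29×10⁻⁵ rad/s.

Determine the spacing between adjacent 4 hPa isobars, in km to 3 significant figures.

Coriolis parameter at 28°N:
f = 2Ω sin φ = 2 × 7.29×10⁻⁵ × sin 28° = 6.84×10⁻⁵ s⁻¹
Geostrophic balance rearranged: |∂P/∂n| = f ρ V_g
|∂P/∂n| = 6.84×10⁻⁵ × 0.811 × 47.0 = 2.61×10⁻³ Pa/m
Isobar spacing: Δn = ΔP/|∂P/∂n| = 400 Pa / 2.61×10⁻³ Pa/m = 153311 m ≈ 153 km

153 km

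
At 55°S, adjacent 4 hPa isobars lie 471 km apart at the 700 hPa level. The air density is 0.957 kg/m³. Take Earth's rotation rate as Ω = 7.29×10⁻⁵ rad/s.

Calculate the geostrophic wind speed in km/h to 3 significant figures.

Coriolis parameter at 55°S:
f = 2Ω sin φ = 2 × 7.29×10⁻⁵ × sin 55° = 1.19×10⁻⁴ s⁻¹
Pressure gradient: |∂P/∂n| = 400 Pa / 471000 m = 8.49×10⁻⁴ Pa/m
Geostrophic balance (pressure-gradient force = Coriolis force):
V_g = (1/(fρ)) |∂P/∂n| = 8.49×10⁻⁴ / (1.19×10⁻⁴ × 0.957) = 7.43 m/s
Converting: 7.43 m/s × 3.6 = 26.7 km/h

26.7 km/h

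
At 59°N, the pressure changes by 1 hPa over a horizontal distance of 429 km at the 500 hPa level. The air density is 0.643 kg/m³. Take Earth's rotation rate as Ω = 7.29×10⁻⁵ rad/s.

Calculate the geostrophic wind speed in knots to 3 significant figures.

Coriolis parameter at 59°N:
f = 2Ω sin φ = 2 × 7.29×10⁻⁵ × sin 59° = 1.25×10⁻⁴ s⁻¹
Pressure gradient: |∂P/∂n| = 100 Pa / 429000 m = 2.33×10⁻⁴ Pa/m
Geostrophic balance (pressure-gradient force = Coriolis force):
V_g = (1/(fρ)) |∂P/∂n| = 2.33×10⁻⁴ / (1.25×10⁻⁴ × 0.643) = 2.90 m/s
Converting: 2.90 m/s × 1.944 = 5.64 knots

5.64 knots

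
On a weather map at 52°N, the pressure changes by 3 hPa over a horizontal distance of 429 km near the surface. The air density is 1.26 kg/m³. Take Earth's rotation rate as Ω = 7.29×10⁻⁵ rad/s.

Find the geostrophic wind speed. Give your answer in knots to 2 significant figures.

9.4 knots

Coriolis parameter at 52°N:
f = 2Ω sin φ = 2 × 7.29×10⁻⁵ × sin 52° = 1.15×10⁻⁴ s⁻¹
Pressure gradient: |∂P/∂n| = 300 Pa / 429000 m = 6.99×10⁻⁴ Pa/m
Geostrophic balance (pressure-gradient force = Coriolis force):
V_g = (1/(fρ)) |∂P/∂n| = 6.99×10⁻⁴ / (1.15×10⁻⁴ × 1.26) = 4.83 m/s
Converting: 4.83 m/s × 1.944 = 9.4 knots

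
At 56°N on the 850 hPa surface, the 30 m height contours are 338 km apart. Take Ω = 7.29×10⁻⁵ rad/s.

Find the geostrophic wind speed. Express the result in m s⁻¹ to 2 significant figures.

Coriolis parameter at 56°N:
f = 2Ω sin φ = 2 × 7.29×10⁻⁵ × sin 56° = 1.21×10⁻⁴ s⁻¹
Height gradient: |∂Z/∂n| = 30 m / 338000 m = 8.88×10⁻⁵
On a pressure surface, geostrophic balance gives V_g = (g/f)|∂Z/∂n|:
V_g = 9.81 × 8.88×10⁻⁵ / 1.21×10⁻⁴ = 7.20 m/s

7.2 m s⁻¹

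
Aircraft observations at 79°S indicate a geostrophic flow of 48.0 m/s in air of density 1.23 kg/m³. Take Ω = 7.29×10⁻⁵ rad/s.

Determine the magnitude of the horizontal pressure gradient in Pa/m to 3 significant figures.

Coriolis parameter at 79°S:
f = 2Ω sin φ = 2 × 7.29×10⁻⁵ × sin 79° = 1.43×10⁻⁴ s⁻¹
Geostrophic balance rearranged: |∂P/∂n| = f ρ V_g
|∂P/∂n| = 1.43×10⁻⁴ × 1.23 × 48.0 = 8.45×10⁻³ Pa/m

8.45×10⁻³ Pa/m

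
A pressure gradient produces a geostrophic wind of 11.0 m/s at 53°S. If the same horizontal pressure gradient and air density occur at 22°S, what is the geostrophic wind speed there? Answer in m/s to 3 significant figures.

With the same pressure gradient and density, V_g ∝ 1/f ∝ 1/sin φ.
V₂ = V₁ · sin φ₁ / sin φ₂ = 11.0 × sin 53° / sin 22°
V₂ = 11.0 × 0.7986/0.3746 = 23.5 m/s

23.5 m/s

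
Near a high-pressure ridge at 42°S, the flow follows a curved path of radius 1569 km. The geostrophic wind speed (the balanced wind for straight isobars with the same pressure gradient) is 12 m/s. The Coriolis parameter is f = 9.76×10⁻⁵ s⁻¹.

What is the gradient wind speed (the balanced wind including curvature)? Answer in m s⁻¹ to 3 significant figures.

Around a high, pressure-gradient force acts outward with centrifugal, so Coriolis balances both:
fV = (1/ρ)|∂P/∂n| + V²/R  →  V² − fR·V + fR·V_g = 0
With fR = 9.76×10⁻⁵ × 1569×10³ m = 153 m/s:
V = [fR − √((fR)² − 4 fR V_g)]/2 = [153 − √(153² − 4×153×12)]/2 = 13.1 m/s
Supergeostrophic (V > V_g = 12 m/s), as expected around a high.

13.1 m s⁻¹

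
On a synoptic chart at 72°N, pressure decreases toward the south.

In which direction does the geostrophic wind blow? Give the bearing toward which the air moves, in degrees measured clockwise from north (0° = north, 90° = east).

The pressure-gradient force points toward the south (bearing 180°).
Geostrophic balance: in the Northern Hemisphere the Coriolis force deflects motion to the right, so the geostrophic wind blows 90° to the right of the pressure-gradient force (low pressure on the left).
Rotating 180° by 90° clockwise gives 270° — the wind blows toward the west.

270°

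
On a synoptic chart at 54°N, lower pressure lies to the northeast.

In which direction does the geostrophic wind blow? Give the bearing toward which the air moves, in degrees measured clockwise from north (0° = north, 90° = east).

The pressure-gradient force points toward the northeast (bearing 045°).
Geostrophic balance: in the Northern Hemisphere the Coriolis force deflects motion to the right, so the geostrophic wind blows 90° to the right of the pressure-gradient force (low pressure on the left).
Rotating 045° by 90° clockwise gives 135° — the wind blows toward the southeast.

135°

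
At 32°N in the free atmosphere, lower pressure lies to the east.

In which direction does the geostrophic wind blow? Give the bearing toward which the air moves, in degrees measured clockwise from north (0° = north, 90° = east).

The pressure-gradient force points toward the east (bearing 090°).
Geostrophic balance: in the Northern Hemisphere the Coriolis force deflects motion to the right, so the geostrophic wind blows 90° to the right of the pressure-gradient force (low pressure on the left).
Rotating 090° by 90° clockwise gives 180° — the wind blows toward the south.

180°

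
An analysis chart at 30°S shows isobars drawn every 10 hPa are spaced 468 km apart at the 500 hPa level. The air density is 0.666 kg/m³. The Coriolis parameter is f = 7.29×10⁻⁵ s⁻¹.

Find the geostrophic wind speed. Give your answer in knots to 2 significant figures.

86 knots

Pressure gradient: |∂P/∂n| = 1000 Pa / 468000 m = 2.14×10⁻³ Pa/m
Geostrophic balance (pressure-gradient force = Coriolis force):
V_g = (1/(fρ)) |∂P/∂n| = 2.14×10⁻³ / (7.29×10⁻⁵ × 0.666) = 44.0 m/s
Converting: 44.0 m/s × 1.944 = 86 knots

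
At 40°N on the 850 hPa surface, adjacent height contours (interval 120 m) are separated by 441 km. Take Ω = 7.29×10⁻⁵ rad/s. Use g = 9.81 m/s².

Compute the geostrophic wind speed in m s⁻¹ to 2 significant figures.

28 m s⁻¹

Coriolis parameter at 40°N:
f = 2Ω sin φ = 2 × 7.29×10⁻⁵ × sin 40° = 9.37×10⁻⁵ s⁻¹
Height gradient: |∂Z/∂n| = 120 m / 441000 m = 2.72×10⁻⁴
On a pressure surface, geostrophic balance gives V_g = (g/f)|∂Z/∂n|:
V_g = 9.81 × 2.72×10⁻⁴ / 9.37×10⁻⁵ = 28.5 m/s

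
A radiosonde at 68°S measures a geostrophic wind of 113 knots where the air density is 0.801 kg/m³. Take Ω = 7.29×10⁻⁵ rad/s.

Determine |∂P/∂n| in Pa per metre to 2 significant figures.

Coriolis parameter at 68°S:
f = 2Ω sin φ = 2 × 7.29×10⁻⁵ × sin 68° = 1.35×10⁻⁴ s⁻¹
Wind speed in SI: 113 knots = 58.1 m/s
Geostrophic balance rearranged: |∂P/∂n| = f ρ V_g
|∂P/∂n| = 1.35×10⁻⁴ × 0.801 × 58.1 = 6.29×10⁻³ Pa/m

6.3×10⁻³ Pa/m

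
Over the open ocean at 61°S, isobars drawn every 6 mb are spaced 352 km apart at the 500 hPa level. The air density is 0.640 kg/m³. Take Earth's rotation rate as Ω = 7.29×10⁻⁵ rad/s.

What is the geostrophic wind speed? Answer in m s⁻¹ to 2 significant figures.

21 m s⁻¹

Coriolis parameter at 61°S:
f = 2Ω sin φ = 2 × 7.29×10⁻⁵ × sin 61° = 1.28×10⁻⁴ s⁻¹
Pressure gradient: |∂P/∂n| = 600 Pa / 352000 m = 1.70×10⁻³ Pa/m
Geostrophic balance (pressure-gradient force = Coriolis force):
V_g = (1/(fρ)) |∂P/∂n| = 1.70×10⁻³ / (1.28×10⁻⁴ × 0.640) = 20.9 m/s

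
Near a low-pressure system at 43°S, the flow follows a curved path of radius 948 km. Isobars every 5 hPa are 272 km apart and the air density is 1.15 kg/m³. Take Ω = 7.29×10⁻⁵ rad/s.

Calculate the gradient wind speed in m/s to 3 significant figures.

14.0 m/s

Coriolis parameter at 43°S:
f = 2Ω sin φ = 2 × 7.29×10⁻⁵ × sin 43° = 9.94×10⁻⁵ s⁻¹
Pressure gradient: |∂P/∂n| = 500 Pa / 272000 m = 1.84×10⁻³ Pa/m
Geostrophic speed: V_g = |∂P/∂n|/(fρ) = 1.84×10⁻³/(9.94×10⁻⁵ × 1.15) = 16.1 m/s
Around a low, centrifugal force acts outward with Coriolis, so pressure-gradient force balances both:
(1/ρ)|∂P/∂n| = fV + V²/R  →  V² + fR·V − fR·V_g = 0
With fR = 9.94×10⁻⁵ × 948×10³ m = 94.3 m/s:
V = [−fR + √((fR)² + 4 fR V_g)]/2 = [−94.3 + √(94.3² + 4×94.3×16.1)]/2 = 14 m/s
Subgeostrophic (V < V_g = 16.1 m/s), as expected around a low.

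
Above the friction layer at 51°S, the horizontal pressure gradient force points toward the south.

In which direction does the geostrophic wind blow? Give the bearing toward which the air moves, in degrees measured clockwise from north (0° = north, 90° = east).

090°

The pressure-gradient force points toward the south (bearing 180°).
Geostrophic balance: in the Southern Hemisphere the Coriolis force deflects motion to the left, so the geostrophic wind blows 90° to the left of the pressure-gradient force (low pressure on the right).
Rotating 180° by 90° counterclockwise gives 090° — the wind blows toward the east.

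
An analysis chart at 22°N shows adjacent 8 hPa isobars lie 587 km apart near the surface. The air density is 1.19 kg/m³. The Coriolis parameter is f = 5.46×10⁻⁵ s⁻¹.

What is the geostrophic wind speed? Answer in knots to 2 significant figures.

Pressure gradient: |∂P/∂n| = 800 Pa / 587000 m = 1.36×10⁻³ Pa/m
Geostrophic balance (pressure-gradient force = Coriolis force):
V_g = (1/(fρ)) |∂P/∂n| = 1.36×10⁻³ / (5.46×10⁻⁵ × 1.19) = 21.0 m/s
Converting: 21.0 m/s × 1.944 = 41 knots

41 knots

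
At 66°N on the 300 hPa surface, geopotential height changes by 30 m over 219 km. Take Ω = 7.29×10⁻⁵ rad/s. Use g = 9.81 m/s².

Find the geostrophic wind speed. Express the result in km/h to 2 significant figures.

Coriolis parameter at 66°N:
f = 2Ω sin φ = 2 × 7.29×10⁻⁵ × sin 66° = 1.33×10⁻⁴ s⁻¹
Height gradient: |∂Z/∂n| = 30 m / 219000 m = 1.37×10⁻⁴
On a pressure surface, geostrophic balance gives V_g = (g/f)|∂Z/∂n|:
V_g = 9.81 × 1.37×10⁻⁴ / 1.33×10⁻⁴ = 10.1 m/s
Converting: 10.1 m/s × 3.6 = 36 km/h

36 km/h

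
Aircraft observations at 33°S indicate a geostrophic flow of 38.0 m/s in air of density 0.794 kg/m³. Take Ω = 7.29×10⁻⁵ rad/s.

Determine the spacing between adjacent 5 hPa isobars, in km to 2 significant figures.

210 km

Coriolis parameter at 33°S:
f = 2Ω sin φ = 2 × 7.29×10⁻⁵ × sin 33° = 7.94×10⁻⁵ s⁻¹
Geostrophic balance rearranged: |∂P/∂n| = f ρ V_g
|∂P/∂n| = 7.94×10⁻⁵ × 0.794 × 38.0 = 2.40×10⁻³ Pa/m
Isobar spacing: Δn = ΔP/|∂P/∂n| = 500 Pa / 2.40×10⁻³ Pa/m = 208689 m ≈ 210 km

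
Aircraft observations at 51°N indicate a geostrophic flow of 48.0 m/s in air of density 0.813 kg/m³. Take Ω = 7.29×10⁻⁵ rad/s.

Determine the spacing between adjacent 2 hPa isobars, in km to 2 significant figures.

Coriolis parameter at 51°N:
f = 2Ω sin φ = 2 × 7.29×10⁻⁵ × sin 51° = 1.13×10⁻⁴ s⁻¹
Geostrophic balance rearranged: |∂P/∂n| = f ρ V_g
|∂P/∂n| = 1.13×10⁻⁴ × 0.813 × 48.0 = 4.42×10⁻³ Pa/m
Isobar spacing: Δn = ΔP/|∂P/∂n| = 200 Pa / 4.42×10⁻³ Pa/m = 45231 m ≈ 45 km

45 km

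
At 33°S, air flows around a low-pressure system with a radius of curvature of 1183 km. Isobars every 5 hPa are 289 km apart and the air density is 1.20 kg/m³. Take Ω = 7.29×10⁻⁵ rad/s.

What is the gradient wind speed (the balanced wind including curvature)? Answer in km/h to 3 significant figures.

Coriolis parameter at 33°S:
f = 2Ω sin φ = 2 × 7.29×10⁻⁵ × sin 33° = 7.94×10⁻⁵ s⁻¹
Pressure gradient: |∂P/∂n| = 500 Pa / 289000 m = 1.73×10⁻³ Pa/m
Geostrophic speed: V_g = |∂P/∂n|/(fρ) = 1.73×10⁻³/(7.94×10⁻⁵ × 1.20) = 18.2 m/s
Around a low, centrifugal force acts outward with Coriolis, so pressure-gradient force balances both:
(1/ρ)|∂P/∂n| = fV + V²/R  →  V² + fR·V − fR·V_g = 0
With fR = 7.94×10⁻⁵ × 1183×10³ m = 93.9 m/s:
V = [−fR + √((fR)² + 4 fR V_g)]/2 = [−93.9 + √(93.9² + 4×93.9×18.2)]/2 = 15.6 m/s
Subgeostrophic (V < V_g = 18.2 m/s), as expected around a low.
Converting: 15.6 m/s × 3.6 = 56.1 km/h

56.1 km/h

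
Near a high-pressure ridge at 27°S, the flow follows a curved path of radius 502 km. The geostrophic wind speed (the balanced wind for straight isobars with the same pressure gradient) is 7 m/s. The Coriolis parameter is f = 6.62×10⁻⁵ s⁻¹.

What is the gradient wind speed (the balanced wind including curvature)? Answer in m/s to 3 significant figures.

Around a high, pressure-gradient force acts outward with centrifugal, so Coriolis balances both:
fV = (1/ρ)|∂P/∂n| + V²/R  →  V² − fR·V + fR·V_g = 0
With fR = 6.62×10⁻⁵ × 502×10³ m = 33.2 m/s:
V = [fR − √((fR)² − 4 fR V_g)]/2 = [33.2 − √(33.2² − 4×33.2×7)]/2 = 10 m/s
Supergeostrophic (V > V_g = 7 m/s), as expected around a high.

10.0 m/s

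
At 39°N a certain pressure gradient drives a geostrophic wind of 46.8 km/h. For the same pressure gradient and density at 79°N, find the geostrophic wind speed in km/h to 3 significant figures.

30.0 km/h

With the same pressure gradient and density, V_g ∝ 1/f ∝ 1/sin φ.
V₂ = V₁ · sin φ₁ / sin φ₂ = 46.8 × sin 39° / sin 79°
V₂ = 46.8 × 0.6293/0.9816 = 30.0 km/h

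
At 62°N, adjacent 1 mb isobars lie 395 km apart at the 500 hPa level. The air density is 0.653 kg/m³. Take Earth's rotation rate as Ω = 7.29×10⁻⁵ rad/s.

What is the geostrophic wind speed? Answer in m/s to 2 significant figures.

3.0 m/s

Coriolis parameter at 62°N:
f = 2Ω sin φ = 2 × 7.29×10⁻⁵ × sin 62° = 1.29×10⁻⁴ s⁻¹
Pressure gradient: |∂P/∂n| = 100 Pa / 395000 m = 2.53×10⁻⁴ Pa/m
Geostrophic balance (pressure-gradient force = Coriolis force):
V_g = (1/(fρ)) |∂P/∂n| = 2.53×10⁻⁴ / (1.29×10⁻⁴ × 0.653) = 3.01 m/s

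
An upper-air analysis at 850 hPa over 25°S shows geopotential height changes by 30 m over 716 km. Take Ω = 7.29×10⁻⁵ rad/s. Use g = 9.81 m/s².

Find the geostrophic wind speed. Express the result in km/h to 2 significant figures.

24 km/h

Coriolis parameter at 25°S:
f = 2Ω sin φ = 2 × 7.29×10⁻⁵ × sin 25° = 6.16×10⁻⁵ s⁻¹
Height gradient: |∂Z/∂n| = 30 m / 716000 m = 4.19×10⁻⁵
On a pressure surface, geostrophic balance gives V_g = (g/f)|∂Z/∂n|:
V_g = 9.81 × 4.19×10⁻⁵ / 6.16×10⁻⁵ = 6.67 m/s
Converting: 6.67 m/s × 3.6 = 24 km/h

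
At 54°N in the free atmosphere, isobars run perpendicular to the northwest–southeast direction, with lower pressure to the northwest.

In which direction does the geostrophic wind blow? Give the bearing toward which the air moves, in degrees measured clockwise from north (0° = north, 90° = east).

The pressure-gradient force points toward the northwest (bearing 315°).
Geostrophic balance: in the Northern Hemisphere the Coriolis force deflects motion to the right, so the geostrophic wind blows 90° to the right of the pressure-gradient force (low pressure on the left).
Rotating 315° by 90° clockwise gives 045° — the wind blows toward the northeast.

045°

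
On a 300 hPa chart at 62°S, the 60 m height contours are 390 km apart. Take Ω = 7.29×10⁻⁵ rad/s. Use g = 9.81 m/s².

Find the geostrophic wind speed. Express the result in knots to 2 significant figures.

23 knots

Coriolis parameter at 62°S:
f = 2Ω sin φ = 2 × 7.29×10⁻⁵ × sin 62° = 1.29×10⁻⁴ s⁻¹
Height gradient: |∂Z/∂n| = 60 m / 390000 m = 1.54×10⁻⁴
On a pressure surface, geostrophic balance gives V_g = (g/f)|∂Z/∂n|:
V_g = 9.81 × 1.54×10⁻⁴ / 1.29×10⁻⁴ = 11.7 m/s
Converting: 11.7 m/s × 1.944 = 23 knots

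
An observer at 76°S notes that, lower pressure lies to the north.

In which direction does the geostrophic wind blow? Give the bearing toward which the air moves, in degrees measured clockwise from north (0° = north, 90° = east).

270°

The pressure-gradient force points toward the north (bearing 000°).
Geostrophic balance: in the Southern Hemisphere the Coriolis force deflects motion to the left, so the geostrophic wind blows 90° to the left of the pressure-gradient force (low pressure on the right).
Rotating 000° by 90° counterclockwise gives 270° — the wind blows toward the west.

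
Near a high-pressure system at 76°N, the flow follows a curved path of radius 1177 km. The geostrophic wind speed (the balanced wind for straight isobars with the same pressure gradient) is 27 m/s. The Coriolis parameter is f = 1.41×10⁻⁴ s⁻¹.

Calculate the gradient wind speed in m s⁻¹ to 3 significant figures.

Around a high, pressure-gradient force acts outward with centrifugal, so Coriolis balances both:
fV = (1/ρ)|∂P/∂n| + V²/R  →  V² − fR·V + fR·V_g = 0
With fR = 1.41×10⁻⁴ × 1177×10³ m = 166 m/s:
V = [fR − √((fR)² − 4 fR V_g)]/2 = [166 − √(166² − 4×166×27)]/2 = 33.9 m/s
Supergeostrophic (V > V_g = 27 m/s), as expected around a high.

33.9 m s⁻¹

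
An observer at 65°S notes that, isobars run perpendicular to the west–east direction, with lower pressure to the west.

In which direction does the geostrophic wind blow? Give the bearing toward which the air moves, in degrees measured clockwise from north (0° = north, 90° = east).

180°

The pressure-gradient force points toward the west (bearing 270°).
Geostrophic balance: in the Southern Hemisphere the Coriolis force deflects motion to the left, so the geostrophic wind blows 90° to the left of the pressure-gradient force (low pressure on the right).
Rotating 270° by 90° counterclockwise gives 180° — the wind blows toward the south.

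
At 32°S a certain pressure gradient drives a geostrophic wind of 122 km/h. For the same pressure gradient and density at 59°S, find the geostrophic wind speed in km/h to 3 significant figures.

With the same pressure gradient and density, V_g ∝ 1/f ∝ 1/sin φ.
V₂ = V₁ · sin φ₁ / sin φ₂ = 122 × sin 32° / sin 59°
V₂ = 122 × 0.5299/0.8572 = 75.4 km/h

75.4 km/h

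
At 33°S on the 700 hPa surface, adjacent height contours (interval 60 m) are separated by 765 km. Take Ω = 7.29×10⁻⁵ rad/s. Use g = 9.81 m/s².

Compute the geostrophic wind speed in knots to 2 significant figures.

19 knots

Coriolis parameter at 33°S:
f = 2Ω sin φ = 2 × 7.29×10⁻⁵ × sin 33° = 7.94×10⁻⁵ s⁻¹
Height gradient: |∂Z/∂n| = 60 m / 765000 m = 7.84×10⁻⁵
On a pressure surface, geostrophic balance gives V_g = (g/f)|∂Z/∂n|:
V_g = 9.81 × 7.84×10⁻⁵ / 7.94×10⁻⁵ = 9.69 m/s
Converting: 9.69 m/s × 1.944 = 19 knots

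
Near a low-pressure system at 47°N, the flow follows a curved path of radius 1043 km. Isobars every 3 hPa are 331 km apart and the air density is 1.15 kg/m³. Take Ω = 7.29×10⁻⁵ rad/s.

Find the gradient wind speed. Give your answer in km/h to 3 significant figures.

25.0 km/h

Coriolis parameter at 47°N:
f = 2Ω sin φ = 2 × 7.29×10⁻⁵ × sin 47° = 1.07×10⁻⁴ s⁻¹
Pressure gradient: |∂P/∂n| = 300 Pa / 331000 m = 9.06×10⁻⁴ Pa/m
Geostrophic speed: V_g = |∂P/∂n|/(fρ) = 9.06×10⁻⁴/(1.07×10⁻⁴ × 1.15) = 7.39 m/s
Around a low, centrifugal force acts outward with Coriolis, so pressure-gradient force balances both:
(1/ρ)|∂P/∂n| = fV + V²/R  →  V² + fR·V − fR·V_g = 0
With fR = 1.07×10⁻⁴ × 1043×10³ m = 111 m/s:
V = [−fR + √((fR)² + 4 fR V_g)]/2 = [−111 + √(111² + 4×111×7.39)]/2 = 6.96 m/s
Subgeostrophic (V < V_g = 7.39 m/s), as expected around a low.
Converting: 6.96 m/s × 3.6 = 25.0 km/h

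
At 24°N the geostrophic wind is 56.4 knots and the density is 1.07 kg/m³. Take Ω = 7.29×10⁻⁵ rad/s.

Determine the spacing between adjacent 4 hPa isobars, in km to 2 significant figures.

Coriolis parameter at 24°N:
f = 2Ω sin φ = 2 × 7.29×10⁻⁵ × sin 24° = 5.93×10⁻⁵ s⁻¹
Wind speed in SI: 56.4 knots = 29.0 m/s
Geostrophic balance rearranged: |∂P/∂n| = f ρ V_g
|∂P/∂n| = 5.93×10⁻⁵ × 1.07 × 29.0 = 1.84×10⁻³ Pa/m
Isobar spacing: Δn = ΔP/|∂P/∂n| = 400 Pa / 1.84×10⁻³ Pa/m = 217264 m ≈ 220 km

220 km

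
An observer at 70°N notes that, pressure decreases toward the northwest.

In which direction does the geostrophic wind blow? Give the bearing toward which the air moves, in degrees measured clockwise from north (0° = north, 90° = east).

045°

The pressure-gradient force points toward the northwest (bearing 315°).
Geostrophic balance: in the Northern Hemisphere the Coriolis force deflects motion to the right, so the geostrophic wind blows 90° to the right of the pressure-gradient force (low pressure on the left).
Rotating 315° by 90° clockwise gives 045° — the wind blows toward the northeast.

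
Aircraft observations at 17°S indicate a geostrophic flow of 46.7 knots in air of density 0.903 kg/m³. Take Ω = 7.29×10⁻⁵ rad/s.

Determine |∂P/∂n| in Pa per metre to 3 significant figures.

9.25×10⁻⁴ Pa/m

Coriolis parameter at 17°S:
f = 2Ω sin φ = 2 × 7.29×10⁻⁵ × sin 17° = 4.26×10⁻⁵ s⁻¹
Wind speed in SI: 46.7 knots = 24.0 m/s
Geostrophic balance rearranged: |∂P/∂n| = f ρ V_g
|∂P/∂n| = 4.26×10⁻⁵ × 0.903 × 24.0 = 9.25×10⁻⁴ Pa/m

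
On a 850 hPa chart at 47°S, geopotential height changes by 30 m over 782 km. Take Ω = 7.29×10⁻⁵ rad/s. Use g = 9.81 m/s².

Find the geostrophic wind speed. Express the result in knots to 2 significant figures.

6.9 knots

Coriolis parameter at 47°S:
f = 2Ω sin φ = 2 × 7.29×10⁻⁵ × sin 47° = 1.07×10⁻⁴ s⁻¹
Height gradient: |∂Z/∂n| = 30 m / 782000 m = 3.84×10⁻⁵
On a pressure surface, geostrophic balance gives V_g = (g/f)|∂Z/∂n|:
V_g = 9.81 × 3.84×10⁻⁵ / 1.07×10⁻⁴ = 3.53 m/s
Converting: 3.53 m/s × 1.944 = 6.9 knots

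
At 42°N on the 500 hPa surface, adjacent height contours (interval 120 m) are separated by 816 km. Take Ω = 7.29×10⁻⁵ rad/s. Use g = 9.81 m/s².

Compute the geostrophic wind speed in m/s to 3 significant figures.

Coriolis parameter at 42°N:
f = 2Ω sin φ = 2 × 7.29×10⁻⁵ × sin 42° = 9.76×10⁻⁵ s⁻¹
Height gradient: |∂Z/∂n| = 120 m / 816000 m = 1.47×10⁻⁴
On a pressure surface, geostrophic balance gives V_g = (g/f)|∂Z/∂n|:
V_g = 9.81 × 1.47×10⁻⁴ / 9.76×10⁻⁵ = 14.8 m/s

14.8 m/s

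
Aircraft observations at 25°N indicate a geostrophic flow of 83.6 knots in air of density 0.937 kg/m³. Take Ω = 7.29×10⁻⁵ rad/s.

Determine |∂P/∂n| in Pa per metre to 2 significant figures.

Coriolis parameter at 25°N:
f = 2Ω sin φ = 2 × 7.29×10⁻⁵ × sin 25° = 6.16×10⁻⁵ s⁻¹
Wind speed in SI: 83.6 knots = 43.0 m/s
Geostrophic balance rearranged: |∂P/∂n| = f ρ V_g
|∂P/∂n| = 6.16×10⁻⁵ × 0.937 × 43.0 = 2.48×10⁻³ Pa/m

2.5×10⁻³ Pa/m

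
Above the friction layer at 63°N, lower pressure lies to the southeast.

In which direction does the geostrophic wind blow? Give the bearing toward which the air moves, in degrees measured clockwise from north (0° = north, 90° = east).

225°

The pressure-gradient force points toward the southeast (bearing 135°).
Geostrophic balance: in the Northern Hemisphere the Coriolis force deflects motion to the right, so the geostrophic wind blows 90° to the right of the pressure-gradient force (low pressure on the left).
Rotating 135° by 90° clockwise gives 225° — the wind blows toward the southwest.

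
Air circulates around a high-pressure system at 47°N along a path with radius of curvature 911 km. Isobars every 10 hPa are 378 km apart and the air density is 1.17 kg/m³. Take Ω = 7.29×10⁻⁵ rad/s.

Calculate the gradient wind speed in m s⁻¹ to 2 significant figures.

Coriolis parameter at 47°N:
f = 2Ω sin φ = 2 × 7.29×10⁻⁵ × sin 47° = 1.07×10⁻⁴ s⁻¹
Pressure gradient: |∂P/∂n| = 1000 Pa / 378000 m = 2.65×10⁻³ Pa/m
Geostrophic speed: V_g = |∂P/∂n|/(fρ) = 2.65×10⁻³/(1.07×10⁻⁴ × 1.17) = 21.2 m/s
Around a high, pressure-gradient force acts outward with centrifugal, so Coriolis balances both:
fV = (1/ρ)|∂P/∂n| + V²/R  →  V² − fR·V + fR·V_g = 0
With fR = 1.07×10⁻⁴ × 911×10³ m = 97.1 m/s:
V = [fR − √((fR)² − 4 fR V_g)]/2 = [97.1 − √(97.1² − 4×97.1×21.2)]/2 = 31.3 m/s
Supergeostrophic (V > V_g = 21.2 m/s), as expected around a high.

31 m s⁻¹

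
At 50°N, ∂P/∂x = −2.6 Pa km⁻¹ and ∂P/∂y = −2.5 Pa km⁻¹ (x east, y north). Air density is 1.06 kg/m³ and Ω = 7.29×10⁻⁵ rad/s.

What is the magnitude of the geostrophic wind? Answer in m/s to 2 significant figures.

Coriolis parameter at 50°N:
f = 2Ω sin φ = 2 × 7.29×10⁻⁵ × sin 50° = 1.12×10⁻⁴ s⁻¹
Component geostrophic relations (x east, y north):
u_g = −(1/(fρ)) ∂P/∂y,  v_g = (1/(fρ)) ∂P/∂x
u_g = −(−2.5×10⁻³)/(1.12×10⁻⁴ × 1.06) = 21.1 m/s;  v_g = (−2.6×10⁻³)/(1.12×10⁻⁴ × 1.06) = −22.0 m/s
|V_g| = √(u_g² + v_g²) = 30.5 m/s

30 m/s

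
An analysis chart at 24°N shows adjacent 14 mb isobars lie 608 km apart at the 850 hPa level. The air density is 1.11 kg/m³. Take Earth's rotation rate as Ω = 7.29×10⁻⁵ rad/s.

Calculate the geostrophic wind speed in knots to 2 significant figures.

Coriolis parameter at 24°N:
f = 2Ω sin φ = 2 × 7.29×10⁻⁵ × sin 24° = 5.93×10⁻⁵ s⁻¹
Pressure gradient: |∂P/∂n| = 1400 Pa / 608000 m = 2.30×10⁻³ Pa/m
Geostrophic balance (pressure-gradient force = Coriolis force):
V_g = (1/(fρ)) |∂P/∂n| = 2.30×10⁻³ / (5.93×10⁻⁵ × 1.11) = 35.0 m/s
Converting: 35.0 m/s × 1.944 = 68 knots

68 knots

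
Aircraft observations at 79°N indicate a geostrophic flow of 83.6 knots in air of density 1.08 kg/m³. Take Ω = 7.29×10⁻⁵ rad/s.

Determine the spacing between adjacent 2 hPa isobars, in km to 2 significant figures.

Coriolis parameter at 79°N:
f = 2Ω sin φ = 2 × 7.29×10⁻⁵ × sin 79° = 1.43×10⁻⁴ s⁻¹
Wind speed in SI: 83.6 knots = 43.0 m/s
Geostrophic balance rearranged: |∂P/∂n| = f ρ V_g
|∂P/∂n| = 1.43×10⁻⁴ × 1.08 × 43.0 = 6.65×10⁻³ Pa/m
Isobar spacing: Δn = ΔP/|∂P/∂n| = 200 Pa / 6.65×10⁻³ Pa/m = 30086 m ≈ 30 km

30 km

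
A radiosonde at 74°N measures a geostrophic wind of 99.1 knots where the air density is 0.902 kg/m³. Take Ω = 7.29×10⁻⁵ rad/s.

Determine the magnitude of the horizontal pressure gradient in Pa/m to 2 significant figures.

6.4×10⁻³ Pa/m

Coriolis parameter at 74°N:
f = 2Ω sin φ = 2 × 7.29×10⁻⁵ × sin 74° = 1.40×10⁻⁴ s⁻¹
Wind speed in SI: 99.1 knots = 51.0 m/s
Geostrophic balance rearranged: |∂P/∂n| = f ρ V_g
|∂P/∂n| = 1.40×10⁻⁴ × 0.902 × 51.0 = 6.44×10⁻³ Pa/m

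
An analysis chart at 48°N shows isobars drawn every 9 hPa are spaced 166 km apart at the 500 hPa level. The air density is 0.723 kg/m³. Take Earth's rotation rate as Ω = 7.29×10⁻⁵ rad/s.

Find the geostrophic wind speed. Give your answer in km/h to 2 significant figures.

Coriolis parameter at 48°N:
f = 2Ω sin φ = 2 × 7.29×10⁻⁵ × sin 48° = 1.08×10⁻⁴ s⁻¹
Pressure gradient: |∂P/∂n| = 900 Pa / 166000 m = 5.42×10⁻³ Pa/m
Geostrophic balance (pressure-gradient force = Coriolis force):
V_g = (1/(fρ)) |∂P/∂n| = 5.42×10⁻³ / (1.08×10⁻⁴ × 0.723) = 69.2 m/s
Converting: 69.2 m/s × 3.6 = 250 km/h

250 km/h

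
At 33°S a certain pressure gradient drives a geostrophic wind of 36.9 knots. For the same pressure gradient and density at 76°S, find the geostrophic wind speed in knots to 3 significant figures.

20.7 knots

With the same pressure gradient and density, V_g ∝ 1/f ∝ 1/sin φ.
V₂ = V₁ · sin φ₁ / sin φ₂ = 36.9 × sin 33° / sin 76°
V₂ = 36.9 × 0.5446/0.9703 = 20.7 knots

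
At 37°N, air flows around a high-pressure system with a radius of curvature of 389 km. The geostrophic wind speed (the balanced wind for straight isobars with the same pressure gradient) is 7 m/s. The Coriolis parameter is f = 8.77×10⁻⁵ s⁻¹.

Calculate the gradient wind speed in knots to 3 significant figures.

Around a high, pressure-gradient force acts outward with centrifugal, so Coriolis balances both:
fV = (1/ρ)|∂P/∂n| + V²/R  →  V² − fR·V + fR·V_g = 0
With fR = 8.77×10⁻⁵ × 389×10³ m = 34.1 m/s:
V = [fR − √((fR)² − 4 fR V_g)]/2 = [34.1 − √(34.1² − 4×34.1×7)]/2 = 9.84 m/s
Supergeostrophic (V > V_g = 7 m/s), as expected around a high.
Converting: 9.84 m/s × 1.944 = 19.1 knots

19.1 knots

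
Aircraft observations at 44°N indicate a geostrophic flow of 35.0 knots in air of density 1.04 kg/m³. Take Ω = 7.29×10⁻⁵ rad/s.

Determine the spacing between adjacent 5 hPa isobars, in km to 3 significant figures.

Coriolis parameter at 44°N:
f = 2Ω sin φ = 2 × 7.29×10⁻⁵ × sin 44° = 1.01×10⁻⁴ s⁻¹
Wind speed in SI: 35.0 knots = 18.0 m/s
Geostrophic balance rearranged: |∂P/∂n| = f ρ V_g
|∂P/∂n| = 1.01×10⁻⁴ × 1.04 × 18.0 = 1.90×10⁻³ Pa/m
Isobar spacing: Δn = ΔP/|∂P/∂n| = 500 Pa / 1.90×10⁻³ Pa/m = 263634 m ≈ 264 km

264 km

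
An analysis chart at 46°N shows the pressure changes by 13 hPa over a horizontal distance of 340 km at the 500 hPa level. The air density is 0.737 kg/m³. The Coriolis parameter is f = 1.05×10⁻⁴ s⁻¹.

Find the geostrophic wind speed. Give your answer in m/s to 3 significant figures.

49.4 m/s

Pressure gradient: |∂P/∂n| = 1300 Pa / 340000 m = 3.82×10⁻³ Pa/m
Geostrophic balance (pressure-gradient force = Coriolis force):
V_g = (1/(fρ)) |∂P/∂n| = 3.82×10⁻³ / (1.05×10⁻⁴ × 0.737) = 49.4 m/s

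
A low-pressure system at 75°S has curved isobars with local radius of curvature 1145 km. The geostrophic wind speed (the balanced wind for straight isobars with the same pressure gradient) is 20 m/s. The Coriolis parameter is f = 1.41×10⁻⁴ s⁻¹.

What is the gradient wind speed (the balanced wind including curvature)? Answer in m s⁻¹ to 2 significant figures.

18 m s⁻¹

Around a low, centrifugal force acts outward with Coriolis, so pressure-gradient force balances both:
(1/ρ)|∂P/∂n| = fV + V²/R  →  V² + fR·V − fR·V_g = 0
With fR = 1.41×10⁻⁴ × 1145×10³ m = 161 m/s:
V = [−fR + √((fR)² + 4 fR V_g)]/2 = [−161 + √(161² + 4×161×20)]/2 = 18 m/s
Subgeostrophic (V < V_g = 20 m/s), as expected around a low.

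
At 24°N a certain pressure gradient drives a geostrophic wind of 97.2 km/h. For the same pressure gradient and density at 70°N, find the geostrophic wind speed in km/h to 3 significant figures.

42.1 km/h

With the same pressure gradient and density, V_g ∝ 1/f ∝ 1/sin φ.
V₂ = V₁ · sin φ₁ / sin φ₂ = 97.2 × sin 24° / sin 70°
V₂ = 97.2 × 0.4067/0.9397 = 42.1 km/h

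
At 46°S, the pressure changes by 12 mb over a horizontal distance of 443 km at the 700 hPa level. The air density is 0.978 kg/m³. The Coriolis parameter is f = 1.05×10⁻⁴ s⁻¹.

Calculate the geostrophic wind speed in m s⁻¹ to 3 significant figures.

26.4 m s⁻¹

Pressure gradient: |∂P/∂n| = 1200 Pa / 443000 m = 2.71×10⁻³ Pa/m
Geostrophic balance (pressure-gradient force = Coriolis force):
V_g = (1/(fρ)) |∂P/∂n| = 2.71×10⁻³ / (1.05×10⁻⁴ × 0.978) = 26.4 m/s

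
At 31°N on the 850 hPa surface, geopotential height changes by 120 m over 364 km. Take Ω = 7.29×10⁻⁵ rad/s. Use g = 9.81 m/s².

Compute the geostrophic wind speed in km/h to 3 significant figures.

Coriolis parameter at 31°N:
f = 2Ω sin φ = 2 × 7.29×10⁻⁵ × sin 31° = 7.51×10⁻⁵ s⁻¹
Height gradient: |∂Z/∂n| = 120 m / 364000 m = 3.30×10⁻⁴
On a pressure surface, geostrophic balance gives V_g = (g/f)|∂Z/∂n|:
V_g = 9.81 × 3.30×10⁻⁴ / 7.51×10⁻⁵ = 43.1 m/s
Converting: 43.1 m/s × 3.6 = 155 km/h

155 km/h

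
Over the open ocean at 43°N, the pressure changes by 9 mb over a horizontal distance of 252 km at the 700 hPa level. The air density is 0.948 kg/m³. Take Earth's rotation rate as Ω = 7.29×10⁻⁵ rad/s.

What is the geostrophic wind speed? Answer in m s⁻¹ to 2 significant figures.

Coriolis parameter at 43°N:
f = 2Ω sin φ = 2 × 7.29×10⁻⁵ × sin 43° = 9.94×10⁻⁵ s⁻¹
Pressure gradient: |∂P/∂n| = 900 Pa / 252000 m = 3.57×10⁻³ Pa/m
Geostrophic balance (pressure-gradient force = Coriolis force):
V_g = (1/(fρ)) |∂P/∂n| = 3.57×10⁻³ / (9.94×10⁻⁵ × 0.948) = 37.9 m/s

38 m s⁻¹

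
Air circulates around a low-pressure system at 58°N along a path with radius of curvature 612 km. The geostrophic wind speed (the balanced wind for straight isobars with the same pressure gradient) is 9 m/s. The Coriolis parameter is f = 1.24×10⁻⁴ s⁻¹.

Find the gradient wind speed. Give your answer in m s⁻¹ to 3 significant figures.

8.13 m s⁻¹

Around a low, centrifugal force acts outward with Coriolis, so pressure-gradient force balances both:
(1/ρ)|∂P/∂n| = fV + V²/R  →  V² + fR·V − fR·V_g = 0
With fR = 1.24×10⁻⁴ × 612×10³ m = 75.9 m/s:
V = [−fR + √((fR)² + 4 fR V_g)]/2 = [−75.9 + √(75.9² + 4×75.9×9)]/2 = 8.13 m/s
Subgeostrophic (V < V_g = 9 m/s), as expected around a low.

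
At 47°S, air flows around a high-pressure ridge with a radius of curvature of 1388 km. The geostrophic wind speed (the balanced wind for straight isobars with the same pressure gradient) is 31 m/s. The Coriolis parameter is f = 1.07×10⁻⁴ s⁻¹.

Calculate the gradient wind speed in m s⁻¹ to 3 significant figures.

Around a high, pressure-gradient force acts outward with centrifugal, so Coriolis balances both:
fV = (1/ρ)|∂P/∂n| + V²/R  →  V² − fR·V + fR·V_g = 0
With fR = 1.07×10⁻⁴ × 1388×10³ m = 149 m/s:
V = [fR − √((fR)² − 4 fR V_g)]/2 = [149 − √(149² − 4×149×31)]/2 = 44.1 m/s
Supergeostrophic (V > V_g = 31 m/s), as expected around a high.

44.1 m s⁻¹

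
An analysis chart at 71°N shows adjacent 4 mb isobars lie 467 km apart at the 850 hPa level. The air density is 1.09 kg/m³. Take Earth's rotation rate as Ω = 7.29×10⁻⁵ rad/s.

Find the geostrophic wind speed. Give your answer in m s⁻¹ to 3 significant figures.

5.70 m s⁻¹

Coriolis parameter at 71°N:
f = 2Ω sin φ = 2 × 7.29×10⁻⁵ × sin 71° = 1.38×10⁻⁴ s⁻¹
Pressure gradient: |∂P/∂n| = 400 Pa / 467000 m = 8.57×10⁻⁴ Pa/m
Geostrophic balance (pressure-gradient force = Coriolis force):
V_g = (1/(fρ)) |∂P/∂n| = 8.57×10⁻⁴ / (1.38×10⁻⁴ × 1.09) = 5.70 m/s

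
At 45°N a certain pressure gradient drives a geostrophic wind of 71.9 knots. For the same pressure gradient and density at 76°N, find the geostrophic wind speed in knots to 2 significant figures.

52 knots

With the same pressure gradient and density, V_g ∝ 1/f ∝ 1/sin φ.
V₂ = V₁ · sin φ₁ / sin φ₂ = 71.9 × sin 45° / sin 76°
V₂ = 71.9 × 0.7071/0.9703 = 52 knots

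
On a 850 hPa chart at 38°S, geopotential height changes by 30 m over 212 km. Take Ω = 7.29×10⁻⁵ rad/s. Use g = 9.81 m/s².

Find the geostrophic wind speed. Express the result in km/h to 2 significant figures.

56 km/h

Coriolis parameter at 38°S:
f = 2Ω sin φ = 2 × 7.29×10⁻⁵ × sin 38° = 8.98×10⁻⁵ s⁻¹
Height gradient: |∂Z/∂n| = 30 m / 212000 m = 1.42×10⁻⁴
On a pressure surface, geostrophic balance gives V_g = (g/f)|∂Z/∂n|:
V_g = 9.81 × 1.42×10⁻⁴ / 8.98×10⁻⁵ = 15.5 m/s
Converting: 15.5 m/s × 3.6 = 56 km/h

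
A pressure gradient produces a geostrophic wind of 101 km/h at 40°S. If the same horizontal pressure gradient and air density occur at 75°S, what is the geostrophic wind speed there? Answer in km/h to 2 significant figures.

67 km/h

With the same pressure gradient and density, V_g ∝ 1/f ∝ 1/sin φ.
V₂ = V₁ · sin φ₁ / sin φ₂ = 101 × sin 40° / sin 75°
V₂ = 101 × 0.6428/0.9659 = 67 km/h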